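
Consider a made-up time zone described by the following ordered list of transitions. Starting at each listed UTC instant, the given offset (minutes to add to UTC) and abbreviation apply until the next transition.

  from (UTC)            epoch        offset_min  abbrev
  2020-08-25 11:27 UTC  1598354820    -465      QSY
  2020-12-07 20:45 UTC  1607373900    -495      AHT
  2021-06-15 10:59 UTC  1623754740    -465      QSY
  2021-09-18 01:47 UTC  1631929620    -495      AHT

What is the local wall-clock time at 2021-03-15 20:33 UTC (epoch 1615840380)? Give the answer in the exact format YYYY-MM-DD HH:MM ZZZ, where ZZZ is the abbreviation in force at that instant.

Query: 2021-03-15 20:33 UTC
Rule 2/4 (AHT, -08:15): 2020-12-07 20:45 UTC ≤ query < 2021-06-15 10:59 UTC
20·60 + 33 - 495 = 738 min
738 = 0·1440 + 738; 738 = 12·60 + 18 → 12:18, same day
→ 2021-03-15 12:18 AHT

2021-03-15 12:18 AHT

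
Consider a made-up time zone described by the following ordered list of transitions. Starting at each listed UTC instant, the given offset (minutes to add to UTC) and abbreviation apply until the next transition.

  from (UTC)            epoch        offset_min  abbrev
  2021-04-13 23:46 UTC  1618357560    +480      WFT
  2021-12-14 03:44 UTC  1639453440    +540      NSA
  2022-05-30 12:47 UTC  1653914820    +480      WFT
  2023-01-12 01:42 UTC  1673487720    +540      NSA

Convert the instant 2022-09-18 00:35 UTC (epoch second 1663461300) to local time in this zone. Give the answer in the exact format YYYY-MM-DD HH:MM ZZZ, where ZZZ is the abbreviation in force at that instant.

Query: 2022-09-18 00:35 UTC
Rule 3/4 (WFT, +08:00): 2022-05-30 12:47 UTC ≤ query < 2023-01-12 01:42 UTC
0·60 + 35 + 480 = 515 min
515 = 0·1440 + 515; 515 = 8·60 + 35 → 08:35, same day
→ 2022-09-18 08:35 WFT

2022-09-18 08:35 WFT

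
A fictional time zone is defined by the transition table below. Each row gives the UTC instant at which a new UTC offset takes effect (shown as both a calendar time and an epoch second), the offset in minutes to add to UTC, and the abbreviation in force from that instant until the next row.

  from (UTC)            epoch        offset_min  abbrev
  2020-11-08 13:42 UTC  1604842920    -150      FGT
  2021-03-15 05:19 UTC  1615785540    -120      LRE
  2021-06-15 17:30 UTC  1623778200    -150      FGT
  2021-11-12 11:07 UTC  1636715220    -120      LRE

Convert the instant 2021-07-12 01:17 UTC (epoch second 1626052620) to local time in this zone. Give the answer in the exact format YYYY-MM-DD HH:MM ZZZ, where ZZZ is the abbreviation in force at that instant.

2021-07-11 22:47 FGT

Query: 2021-07-12 01:17 UTC
Rule 3/4 (FGT, -02:30): 2021-06-15 17:30 UTC ≤ query < 2021-11-12 11:07 UTC
1·60 + 17 - 150 = -73 min
-73 = -1·1440 + 1367; 1367 = 22·60 + 47 → 22:47, 2021-07-12 - 1 day = 2021-07-11
→ 2021-07-11 22:47 FGT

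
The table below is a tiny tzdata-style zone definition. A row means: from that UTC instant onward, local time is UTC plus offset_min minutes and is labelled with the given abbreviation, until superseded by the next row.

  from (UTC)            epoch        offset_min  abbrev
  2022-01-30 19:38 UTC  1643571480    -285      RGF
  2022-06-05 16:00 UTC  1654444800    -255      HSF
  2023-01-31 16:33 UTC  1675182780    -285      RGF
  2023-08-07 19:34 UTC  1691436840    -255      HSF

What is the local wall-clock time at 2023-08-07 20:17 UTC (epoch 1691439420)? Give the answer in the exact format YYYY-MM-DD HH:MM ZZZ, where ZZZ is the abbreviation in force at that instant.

2023-08-07 16:02 HSF

Query: 2023-08-07 20:17 UTC
Rule 4/4 (HSF, -04:15): 2023-08-07 19:34 UTC ≤ query < +∞
20·60 + 17 - 255 = 962 min
962 = 0·1440 + 962; 962 = 16·60 + 2 → 16:02, same day
→ 2023-08-07 16:02 HSF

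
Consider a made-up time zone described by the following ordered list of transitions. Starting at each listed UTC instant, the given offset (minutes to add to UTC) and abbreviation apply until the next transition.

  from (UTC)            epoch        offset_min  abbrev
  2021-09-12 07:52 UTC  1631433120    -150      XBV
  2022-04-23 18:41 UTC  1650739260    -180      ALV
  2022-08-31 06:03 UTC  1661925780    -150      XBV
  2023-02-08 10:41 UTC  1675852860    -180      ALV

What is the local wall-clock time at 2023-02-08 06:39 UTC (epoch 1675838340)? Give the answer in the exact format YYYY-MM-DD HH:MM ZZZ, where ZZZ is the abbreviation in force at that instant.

2023-02-08 04:09 XBV

Query: 2023-02-08 06:39 UTC
Rule 3/4 (XBV, -02:30): 2022-08-31 06:03 UTC ≤ query < 2023-02-08 10:41 UTC
6·60 + 39 - 150 = 249 min
249 = 0·1440 + 249; 249 = 4·60 + 9 → 04:09, same day
→ 2023-02-08 04:09 XBV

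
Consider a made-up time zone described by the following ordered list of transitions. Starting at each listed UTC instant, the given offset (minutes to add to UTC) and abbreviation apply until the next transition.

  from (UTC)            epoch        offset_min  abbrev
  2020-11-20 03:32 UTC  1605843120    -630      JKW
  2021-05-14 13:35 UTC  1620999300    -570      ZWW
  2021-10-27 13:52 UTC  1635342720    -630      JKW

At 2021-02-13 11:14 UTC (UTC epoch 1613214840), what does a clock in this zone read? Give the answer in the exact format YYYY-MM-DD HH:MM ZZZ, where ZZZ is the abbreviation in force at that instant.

2021-02-13 00:44 JKW

Query: 2021-02-13 11:14 UTC
Rule 1/3 (JKW, -10:30): 2020-11-20 03:32 UTC ≤ query < 2021-05-14 13:35 UTC
11·60 + 14 - 630 = 44 min
44 = 0·1440 + 44; 44 = 0·60 + 44 → 00:44, same day
→ 2021-02-13 00:44 JKW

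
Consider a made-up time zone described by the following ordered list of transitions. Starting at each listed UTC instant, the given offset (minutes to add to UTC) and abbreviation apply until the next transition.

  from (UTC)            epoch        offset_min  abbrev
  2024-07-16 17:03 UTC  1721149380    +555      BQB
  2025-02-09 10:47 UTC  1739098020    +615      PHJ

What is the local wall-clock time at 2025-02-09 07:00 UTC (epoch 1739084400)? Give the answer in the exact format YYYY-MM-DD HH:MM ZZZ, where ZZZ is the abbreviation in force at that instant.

2025-02-09 16:15 BQB

Query: 2025-02-09 07:00 UTC
Rule 1/2 (BQB, +09:15): 2024-07-16 17:03 UTC ≤ query < 2025-02-09 10:47 UTC
7·60 + 0 + 555 = 975 min
975 = 0·1440 + 975; 975 = 16·60 + 15 → 16:15, same day
→ 2025-02-09 16:15 BQB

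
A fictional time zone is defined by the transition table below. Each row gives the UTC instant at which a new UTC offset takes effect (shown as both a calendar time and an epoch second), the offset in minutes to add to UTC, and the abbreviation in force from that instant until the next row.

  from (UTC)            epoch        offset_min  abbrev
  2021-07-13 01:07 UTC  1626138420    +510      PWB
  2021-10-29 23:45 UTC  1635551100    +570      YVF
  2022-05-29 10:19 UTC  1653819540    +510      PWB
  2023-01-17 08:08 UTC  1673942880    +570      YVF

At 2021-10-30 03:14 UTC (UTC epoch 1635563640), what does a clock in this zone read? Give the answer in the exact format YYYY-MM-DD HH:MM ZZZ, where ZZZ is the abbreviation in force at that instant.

Query: 2021-10-30 03:14 UTC
Rule 2/4 (YVF, +09:30): 2021-10-29 23:45 UTC ≤ query < 2022-05-29 10:19 UTC
3·60 + 14 + 570 = 764 min
764 = 0·1440 + 764; 764 = 12·60 + 44 → 12:44, same day
→ 2021-10-30 12:44 YVF

2021-10-30 12:44 YVF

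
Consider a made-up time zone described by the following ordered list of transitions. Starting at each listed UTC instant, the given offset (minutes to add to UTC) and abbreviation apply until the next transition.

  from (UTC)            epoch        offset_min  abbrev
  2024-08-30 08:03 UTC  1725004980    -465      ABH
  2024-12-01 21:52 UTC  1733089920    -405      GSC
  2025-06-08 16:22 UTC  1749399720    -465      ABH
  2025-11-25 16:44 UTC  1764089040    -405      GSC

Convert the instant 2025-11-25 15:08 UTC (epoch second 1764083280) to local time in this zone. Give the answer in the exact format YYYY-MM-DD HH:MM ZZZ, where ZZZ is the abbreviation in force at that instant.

Query: 2025-11-25 15:08 UTC
Rule 3/4 (ABH, -07:45): 2025-06-08 16:22 UTC ≤ query < 2025-11-25 16:44 UTC
15·60 + 8 - 465 = 443 min
443 = 0·1440 + 443; 443 = 7·60 + 23 → 07:23, same day
→ 2025-11-25 07:23 ABH

2025-11-25 07:23 ABH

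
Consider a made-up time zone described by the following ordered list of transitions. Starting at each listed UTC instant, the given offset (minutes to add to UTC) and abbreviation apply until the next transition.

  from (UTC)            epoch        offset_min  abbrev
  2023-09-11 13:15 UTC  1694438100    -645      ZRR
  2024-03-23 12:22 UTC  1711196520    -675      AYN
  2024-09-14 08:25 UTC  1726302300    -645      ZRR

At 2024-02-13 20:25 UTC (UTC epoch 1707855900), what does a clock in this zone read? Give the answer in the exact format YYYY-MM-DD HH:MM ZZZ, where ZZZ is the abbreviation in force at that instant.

Query: 2024-02-13 20:25 UTC
Rule 1/3 (ZRR, -10:45): 2023-09-11 13:15 UTC ≤ query < 2024-03-23 12:22 UTC
20·60 + 25 - 645 = 580 min
580 = 0·1440 + 580; 580 = 9·60 + 40 → 09:40, same day
→ 2024-02-13 09:40 ZRR

2024-02-13 09:40 ZRR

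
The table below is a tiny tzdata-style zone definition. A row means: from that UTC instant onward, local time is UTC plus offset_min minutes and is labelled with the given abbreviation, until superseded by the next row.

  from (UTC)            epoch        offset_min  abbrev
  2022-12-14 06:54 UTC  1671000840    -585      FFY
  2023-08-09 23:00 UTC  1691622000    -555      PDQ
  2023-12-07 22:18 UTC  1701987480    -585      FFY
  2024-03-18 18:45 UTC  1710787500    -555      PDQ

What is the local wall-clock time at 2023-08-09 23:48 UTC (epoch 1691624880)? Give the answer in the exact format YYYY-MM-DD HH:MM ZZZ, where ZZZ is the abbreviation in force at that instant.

2023-08-09 14:33 PDQ

Query: 2023-08-09 23:48 UTC
Rule 2/4 (PDQ, -09:15): 2023-08-09 23:00 UTC ≤ query < 2023-12-07 22:18 UTC
23·60 + 48 - 555 = 873 min
873 = 0·1440 + 873; 873 = 14·60 + 33 → 14:33, same day
→ 2023-08-09 14:33 PDQ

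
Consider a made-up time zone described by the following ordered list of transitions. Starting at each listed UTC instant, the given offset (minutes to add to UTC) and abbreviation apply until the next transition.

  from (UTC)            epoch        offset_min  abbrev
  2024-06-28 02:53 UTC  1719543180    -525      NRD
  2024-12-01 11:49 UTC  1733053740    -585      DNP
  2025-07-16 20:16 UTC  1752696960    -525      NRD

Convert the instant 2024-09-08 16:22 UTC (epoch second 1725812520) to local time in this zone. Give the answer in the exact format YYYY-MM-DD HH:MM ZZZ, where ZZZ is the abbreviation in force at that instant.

2024-09-08 07:37 NRD

Query: 2024-09-08 16:22 UTC
Rule 1/3 (NRD, -08:45): 2024-06-28 02:53 UTC ≤ query < 2024-12-01 11:49 UTC
16·60 + 22 - 525 = 457 min
457 = 0·1440 + 457; 457 = 7·60 + 37 → 07:37, same day
→ 2024-09-08 07:37 NRD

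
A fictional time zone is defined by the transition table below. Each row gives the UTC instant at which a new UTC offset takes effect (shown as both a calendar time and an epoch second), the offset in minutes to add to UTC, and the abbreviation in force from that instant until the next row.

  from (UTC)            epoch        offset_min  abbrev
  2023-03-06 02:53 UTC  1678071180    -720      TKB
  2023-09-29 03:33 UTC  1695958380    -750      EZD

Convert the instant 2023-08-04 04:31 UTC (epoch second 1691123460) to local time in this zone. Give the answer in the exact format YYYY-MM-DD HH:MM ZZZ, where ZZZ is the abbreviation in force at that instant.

2023-08-03 16:31 TKB

Query: 2023-08-04 04:31 UTC
Rule 1/2 (TKB, -12:00): 2023-03-06 02:53 UTC ≤ query < 2023-09-29 03:33 UTC
4·60 + 31 - 720 = -449 min
-449 = -1·1440 + 991; 991 = 16·60 + 31 → 16:31, 2023-08-04 - 1 day = 2023-08-03
→ 2023-08-03 16:31 TKB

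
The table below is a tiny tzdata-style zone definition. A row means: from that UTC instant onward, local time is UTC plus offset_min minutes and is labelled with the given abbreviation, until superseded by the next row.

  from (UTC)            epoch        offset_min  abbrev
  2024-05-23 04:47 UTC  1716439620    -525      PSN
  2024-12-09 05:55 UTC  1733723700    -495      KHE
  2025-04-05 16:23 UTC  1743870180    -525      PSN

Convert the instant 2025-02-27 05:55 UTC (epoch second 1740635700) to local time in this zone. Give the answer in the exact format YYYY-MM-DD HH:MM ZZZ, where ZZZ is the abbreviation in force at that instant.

Query: 2025-02-27 05:55 UTC
Rule 2/3 (KHE, -08:15): 2024-12-09 05:55 UTC ≤ query < 2025-04-05 16:23 UTC
5·60 + 55 - 495 = -140 min
-140 = -1·1440 + 1300; 1300 = 21·60 + 40 → 21:40, 2025-02-27 - 1 day = 2025-02-26
→ 2025-02-26 21:40 KHE

2025-02-26 21:40 KHE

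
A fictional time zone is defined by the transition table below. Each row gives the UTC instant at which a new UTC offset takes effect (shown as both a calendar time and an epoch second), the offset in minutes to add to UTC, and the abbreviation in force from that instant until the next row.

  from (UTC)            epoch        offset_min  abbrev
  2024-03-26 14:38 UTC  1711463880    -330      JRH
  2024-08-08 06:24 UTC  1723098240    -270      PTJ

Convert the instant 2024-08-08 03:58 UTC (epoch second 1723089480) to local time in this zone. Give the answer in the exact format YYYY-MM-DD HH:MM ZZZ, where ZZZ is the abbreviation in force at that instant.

2024-08-07 22:28 JRH

Query: 2024-08-08 03:58 UTC
Rule 1/2 (JRH, -05:30): 2024-03-26 14:38 UTC ≤ query < 2024-08-08 06:24 UTC
3·60 + 58 - 330 = -92 min
-92 = -1·1440 + 1348; 1348 = 22·60 + 28 → 22:28, 2024-08-08 - 1 day = 2024-08-07
→ 2024-08-07 22:28 JRH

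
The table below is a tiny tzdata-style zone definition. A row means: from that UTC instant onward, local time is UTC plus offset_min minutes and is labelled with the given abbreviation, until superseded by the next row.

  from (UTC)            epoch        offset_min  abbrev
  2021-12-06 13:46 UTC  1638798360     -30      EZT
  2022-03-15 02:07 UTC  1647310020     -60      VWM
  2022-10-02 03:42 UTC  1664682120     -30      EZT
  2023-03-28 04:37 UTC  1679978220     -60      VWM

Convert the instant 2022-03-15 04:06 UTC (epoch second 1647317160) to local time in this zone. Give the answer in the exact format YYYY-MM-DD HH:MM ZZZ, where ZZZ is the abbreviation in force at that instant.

Query: 2022-03-15 04:06 UTC
Rule 2/4 (VWM, -01:00): 2022-03-15 02:07 UTC ≤ query < 2022-10-02 03:42 UTC
4·60 + 6 - 60 = 186 min
186 = 0·1440 + 186; 186 = 3·60 + 6 → 03:06, same day
→ 2022-03-15 03:06 VWM

2022-03-15 03:06 VWM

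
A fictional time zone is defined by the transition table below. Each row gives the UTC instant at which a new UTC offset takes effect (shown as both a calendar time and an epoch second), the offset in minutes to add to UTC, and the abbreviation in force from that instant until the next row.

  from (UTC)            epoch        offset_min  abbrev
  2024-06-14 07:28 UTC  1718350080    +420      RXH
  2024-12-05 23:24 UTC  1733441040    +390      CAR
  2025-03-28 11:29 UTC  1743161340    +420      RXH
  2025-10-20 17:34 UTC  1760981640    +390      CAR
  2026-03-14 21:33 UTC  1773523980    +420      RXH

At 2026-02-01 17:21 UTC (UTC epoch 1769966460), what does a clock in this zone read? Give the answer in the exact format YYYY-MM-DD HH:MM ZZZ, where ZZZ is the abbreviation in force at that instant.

Query: 2026-02-01 17:21 UTC
Rule 4/5 (CAR, +06:30): 2025-10-20 17:34 UTC ≤ query < 2026-03-14 21:33 UTC
17·60 + 21 + 390 = 1431 min
1431 = 0·1440 + 1431; 1431 = 23·60 + 51 → 23:51, same day
→ 2026-02-01 23:51 CAR

2026-02-01 23:51 CAR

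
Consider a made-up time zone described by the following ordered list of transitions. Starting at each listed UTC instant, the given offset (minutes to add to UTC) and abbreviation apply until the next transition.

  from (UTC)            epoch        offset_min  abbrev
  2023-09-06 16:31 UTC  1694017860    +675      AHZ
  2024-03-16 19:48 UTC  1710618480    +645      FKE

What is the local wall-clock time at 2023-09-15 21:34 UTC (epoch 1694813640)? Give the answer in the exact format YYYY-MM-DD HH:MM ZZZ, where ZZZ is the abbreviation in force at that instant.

Query: 2023-09-15 21:34 UTC
Rule 1/2 (AHZ, +11:15): 2023-09-06 16:31 UTC ≤ query < 2024-03-16 19:48 UTC
21·60 + 34 + 675 = 1969 min
1969 = 1·1440 + 529; 529 = 8·60 + 49 → 08:49, 2023-09-15 + 1 day = 2023-09-16
→ 2023-09-16 08:49 AHZ

2023-09-16 08:49 AHZ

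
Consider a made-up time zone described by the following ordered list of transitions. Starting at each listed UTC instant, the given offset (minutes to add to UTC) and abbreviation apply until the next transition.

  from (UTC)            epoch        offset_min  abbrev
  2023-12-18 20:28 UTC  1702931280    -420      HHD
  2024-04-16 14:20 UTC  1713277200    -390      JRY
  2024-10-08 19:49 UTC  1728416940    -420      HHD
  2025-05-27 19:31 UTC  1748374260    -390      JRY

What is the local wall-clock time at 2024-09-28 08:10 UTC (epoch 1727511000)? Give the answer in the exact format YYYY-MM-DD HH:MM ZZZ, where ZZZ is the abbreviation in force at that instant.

2024-09-28 01:40 JRY

Query: 2024-09-28 08:10 UTC
Rule 2/4 (JRY, -06:30): 2024-04-16 14:20 UTC ≤ query < 2024-10-08 19:49 UTC
8·60 + 10 - 390 = 100 min
100 = 0·1440 + 100; 100 = 1·60 + 40 → 01:40, same day
→ 2024-09-28 01:40 JRY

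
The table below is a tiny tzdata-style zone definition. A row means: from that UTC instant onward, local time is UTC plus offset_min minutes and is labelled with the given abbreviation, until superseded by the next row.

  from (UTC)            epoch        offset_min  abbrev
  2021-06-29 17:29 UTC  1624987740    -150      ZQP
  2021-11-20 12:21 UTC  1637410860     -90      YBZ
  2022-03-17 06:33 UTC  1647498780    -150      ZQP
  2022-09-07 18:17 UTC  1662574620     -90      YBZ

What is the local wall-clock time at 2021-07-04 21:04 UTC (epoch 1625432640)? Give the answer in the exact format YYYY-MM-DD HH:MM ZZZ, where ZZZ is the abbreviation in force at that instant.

2021-07-04 18:34 ZQP

Query: 2021-07-04 21:04 UTC
Rule 1/4 (ZQP, -02:30): 2021-06-29 17:29 UTC ≤ query < 2021-11-20 12:21 UTC
21·60 + 4 - 150 = 1114 min
1114 = 0·1440 + 1114; 1114 = 18·60 + 34 → 18:34, same day
→ 2021-07-04 18:34 ZQP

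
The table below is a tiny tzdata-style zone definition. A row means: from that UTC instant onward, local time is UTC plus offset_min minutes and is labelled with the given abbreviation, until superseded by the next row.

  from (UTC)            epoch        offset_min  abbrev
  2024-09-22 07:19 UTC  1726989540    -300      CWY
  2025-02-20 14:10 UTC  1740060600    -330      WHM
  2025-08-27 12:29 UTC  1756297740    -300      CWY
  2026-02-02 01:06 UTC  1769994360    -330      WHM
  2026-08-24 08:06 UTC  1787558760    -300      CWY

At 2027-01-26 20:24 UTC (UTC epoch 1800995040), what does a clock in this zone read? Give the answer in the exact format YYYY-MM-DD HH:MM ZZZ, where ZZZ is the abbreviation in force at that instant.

Query: 2027-01-26 20:24 UTC
Rule 5/5 (CWY, -05:00): 2026-08-24 08:06 UTC ≤ query < +∞
20·60 + 24 - 300 = 924 min
924 = 0·1440 + 924; 924 = 15·60 + 24 → 15:24, same day
→ 2027-01-26 15:24 CWY

2027-01-26 15:24 CWY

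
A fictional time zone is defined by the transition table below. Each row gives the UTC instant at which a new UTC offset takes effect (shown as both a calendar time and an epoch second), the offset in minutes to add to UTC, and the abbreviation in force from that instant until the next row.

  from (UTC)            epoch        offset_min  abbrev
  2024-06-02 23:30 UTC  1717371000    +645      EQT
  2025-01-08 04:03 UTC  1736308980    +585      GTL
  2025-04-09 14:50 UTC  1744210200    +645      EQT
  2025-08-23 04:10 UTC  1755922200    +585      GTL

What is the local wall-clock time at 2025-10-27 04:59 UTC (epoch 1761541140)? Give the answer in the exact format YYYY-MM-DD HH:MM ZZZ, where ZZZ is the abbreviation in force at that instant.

2025-10-27 14:44 GTL

Query: 2025-10-27 04:59 UTC
Rule 4/4 (GTL, +09:45): 2025-08-23 04:10 UTC ≤ query < +∞
4·60 + 59 + 585 = 884 min
884 = 0·1440 + 884; 884 = 14·60 + 44 → 14:44, same day
→ 2025-10-27 14:44 GTL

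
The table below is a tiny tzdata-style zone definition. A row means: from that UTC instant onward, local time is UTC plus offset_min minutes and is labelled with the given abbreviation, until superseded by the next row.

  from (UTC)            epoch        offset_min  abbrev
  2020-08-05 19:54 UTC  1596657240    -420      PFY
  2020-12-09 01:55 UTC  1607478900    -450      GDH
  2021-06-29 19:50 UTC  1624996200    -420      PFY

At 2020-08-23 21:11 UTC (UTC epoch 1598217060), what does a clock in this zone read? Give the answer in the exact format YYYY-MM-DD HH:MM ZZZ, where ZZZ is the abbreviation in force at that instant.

2020-08-23 14:11 PFY

Query: 2020-08-23 21:11 UTC
Rule 1/3 (PFY, -07:00): 2020-08-05 19:54 UTC ≤ query < 2020-12-09 01:55 UTC
21·60 + 11 - 420 = 851 min
851 = 0·1440 + 851; 851 = 14·60 + 11 → 14:11, same day
→ 2020-08-23 14:11 PFY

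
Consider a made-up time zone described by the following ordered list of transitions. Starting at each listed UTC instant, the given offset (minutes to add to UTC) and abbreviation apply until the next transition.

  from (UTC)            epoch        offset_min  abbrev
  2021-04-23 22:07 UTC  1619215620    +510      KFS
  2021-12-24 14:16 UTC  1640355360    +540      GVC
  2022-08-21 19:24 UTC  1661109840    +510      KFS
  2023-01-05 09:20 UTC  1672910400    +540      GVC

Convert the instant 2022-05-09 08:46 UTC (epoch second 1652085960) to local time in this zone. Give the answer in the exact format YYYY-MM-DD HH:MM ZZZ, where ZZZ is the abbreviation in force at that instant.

2022-05-09 17:46 GVC

Query: 2022-05-09 08:46 UTC
Rule 2/4 (GVC, +09:00): 2021-12-24 14:16 UTC ≤ query < 2022-08-21 19:24 UTC
8·60 + 46 + 540 = 1066 min
1066 = 0·1440 + 1066; 1066 = 17·60 + 46 → 17:46, same day
→ 2022-05-09 17:46 GVC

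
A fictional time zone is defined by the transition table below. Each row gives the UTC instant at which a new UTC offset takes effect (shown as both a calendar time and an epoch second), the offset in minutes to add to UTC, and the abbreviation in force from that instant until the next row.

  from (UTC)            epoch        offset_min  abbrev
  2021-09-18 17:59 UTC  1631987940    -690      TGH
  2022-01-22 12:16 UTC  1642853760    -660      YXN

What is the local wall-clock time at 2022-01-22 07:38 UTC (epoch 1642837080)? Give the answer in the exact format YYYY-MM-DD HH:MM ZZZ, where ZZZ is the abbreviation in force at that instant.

Query: 2022-01-22 07:38 UTC
Rule 1/2 (TGH, -11:30): 2021-09-18 17:59 UTC ≤ query < 2022-01-22 12:16 UTC
7·60 + 38 - 690 = -232 min
-232 = -1·1440 + 1208; 1208 = 20·60 + 8 → 20:08, 2022-01-22 - 1 day = 2022-01-21
→ 2022-01-21 20:08 TGH

2022-01-21 20:08 TGH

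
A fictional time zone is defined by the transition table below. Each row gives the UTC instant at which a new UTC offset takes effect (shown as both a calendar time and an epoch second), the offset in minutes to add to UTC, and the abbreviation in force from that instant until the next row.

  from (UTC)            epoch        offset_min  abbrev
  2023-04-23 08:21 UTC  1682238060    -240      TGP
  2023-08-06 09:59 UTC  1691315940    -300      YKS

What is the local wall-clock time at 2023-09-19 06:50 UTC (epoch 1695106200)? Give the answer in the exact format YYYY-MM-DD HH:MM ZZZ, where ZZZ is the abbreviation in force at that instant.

Query: 2023-09-19 06:50 UTC
Rule 2/2 (YKS, -05:00): 2023-08-06 09:59 UTC ≤ query < +∞
6·60 + 50 - 300 = 110 min
110 = 0·1440 + 110; 110 = 1·60 + 50 → 01:50, same day
→ 2023-09-19 01:50 YKS

2023-09-19 01:50 YKS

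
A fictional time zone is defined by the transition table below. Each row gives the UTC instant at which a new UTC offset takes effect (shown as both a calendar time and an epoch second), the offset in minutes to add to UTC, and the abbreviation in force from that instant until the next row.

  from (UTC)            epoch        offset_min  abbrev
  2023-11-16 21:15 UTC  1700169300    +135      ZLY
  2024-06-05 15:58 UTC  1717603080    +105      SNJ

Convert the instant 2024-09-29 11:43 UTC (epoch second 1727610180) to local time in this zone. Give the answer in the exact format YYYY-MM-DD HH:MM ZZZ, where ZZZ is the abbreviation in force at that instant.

Query: 2024-09-29 11:43 UTC
Rule 2/2 (SNJ, +01:45): 2024-06-05 15:58 UTC ≤ query < +∞
11·60 + 43 + 105 = 808 min
808 = 0·1440 + 808; 808 = 13·60 + 28 → 13:28, same day
→ 2024-09-29 13:28 SNJ

2024-09-29 13:28 SNJ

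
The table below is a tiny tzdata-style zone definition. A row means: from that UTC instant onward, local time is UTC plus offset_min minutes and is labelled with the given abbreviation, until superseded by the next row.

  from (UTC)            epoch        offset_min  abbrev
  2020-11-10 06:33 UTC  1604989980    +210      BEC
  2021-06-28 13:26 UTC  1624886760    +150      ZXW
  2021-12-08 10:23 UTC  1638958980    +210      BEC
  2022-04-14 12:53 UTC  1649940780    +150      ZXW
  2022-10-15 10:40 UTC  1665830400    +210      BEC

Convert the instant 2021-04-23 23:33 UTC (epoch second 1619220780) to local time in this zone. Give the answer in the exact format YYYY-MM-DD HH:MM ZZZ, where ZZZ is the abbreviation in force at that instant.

Query: 2021-04-23 23:33 UTC
Rule 1/5 (BEC, +03:30): 2020-11-10 06:33 UTC ≤ query < 2021-06-28 13:26 UTC
23·60 + 33 + 210 = 1623 min
1623 = 1·1440 + 183; 183 = 3·60 + 3 → 03:03, 2021-04-23 + 1 day = 2021-04-24
→ 2021-04-24 03:03 BEC

2021-04-24 03:03 BEC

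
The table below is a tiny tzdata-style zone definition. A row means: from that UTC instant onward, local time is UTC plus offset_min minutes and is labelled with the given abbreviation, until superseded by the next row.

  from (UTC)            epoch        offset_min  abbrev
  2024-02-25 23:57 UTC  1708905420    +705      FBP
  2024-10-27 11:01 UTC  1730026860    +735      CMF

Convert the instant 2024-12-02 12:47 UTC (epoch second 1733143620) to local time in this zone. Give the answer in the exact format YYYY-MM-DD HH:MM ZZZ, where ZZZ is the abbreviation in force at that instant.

2024-12-03 01:02 CMF

Query: 2024-12-02 12:47 UTC
Rule 2/2 (CMF, +12:15): 2024-10-27 11:01 UTC ≤ query < +∞
12·60 + 47 + 735 = 1502 min
1502 = 1·1440 + 62; 62 = 1·60 + 2 → 01:02, 2024-12-02 + 1 day = 2024-12-03
→ 2024-12-03 01:02 CMF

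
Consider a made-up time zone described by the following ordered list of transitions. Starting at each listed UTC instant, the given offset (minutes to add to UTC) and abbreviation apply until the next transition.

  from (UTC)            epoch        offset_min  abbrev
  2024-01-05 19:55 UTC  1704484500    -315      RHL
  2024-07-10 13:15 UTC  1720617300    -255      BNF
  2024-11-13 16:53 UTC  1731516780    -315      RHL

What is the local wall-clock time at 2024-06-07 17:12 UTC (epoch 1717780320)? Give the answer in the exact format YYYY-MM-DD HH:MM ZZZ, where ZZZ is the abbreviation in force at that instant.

Query: 2024-06-07 17:12 UTC
Rule 1/3 (RHL, -05:15): 2024-01-05 19:55 UTC ≤ query < 2024-07-10 13:15 UTC
17·60 + 12 - 315 = 717 min
717 = 0·1440 + 717; 717 = 11·60 + 57 → 11:57, same day
→ 2024-06-07 11:57 RHL

2024-06-07 11:57 RHL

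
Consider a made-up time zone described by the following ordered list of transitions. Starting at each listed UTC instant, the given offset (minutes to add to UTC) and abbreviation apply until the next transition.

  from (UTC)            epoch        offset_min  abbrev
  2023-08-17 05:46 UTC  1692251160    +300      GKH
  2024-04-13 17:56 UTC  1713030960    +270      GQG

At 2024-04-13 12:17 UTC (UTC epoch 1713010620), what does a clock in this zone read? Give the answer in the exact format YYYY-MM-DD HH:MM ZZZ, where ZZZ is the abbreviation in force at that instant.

Query: 2024-04-13 12:17 UTC
Rule 1/2 (GKH, +05:00): 2023-08-17 05:46 UTC ≤ query < 2024-04-13 17:56 UTC
12·60 + 17 + 300 = 1037 min
1037 = 0·1440 + 1037; 1037 = 17·60 + 17 → 17:17, same day
→ 2024-04-13 17:17 GKH

2024-04-13 17:17 GKH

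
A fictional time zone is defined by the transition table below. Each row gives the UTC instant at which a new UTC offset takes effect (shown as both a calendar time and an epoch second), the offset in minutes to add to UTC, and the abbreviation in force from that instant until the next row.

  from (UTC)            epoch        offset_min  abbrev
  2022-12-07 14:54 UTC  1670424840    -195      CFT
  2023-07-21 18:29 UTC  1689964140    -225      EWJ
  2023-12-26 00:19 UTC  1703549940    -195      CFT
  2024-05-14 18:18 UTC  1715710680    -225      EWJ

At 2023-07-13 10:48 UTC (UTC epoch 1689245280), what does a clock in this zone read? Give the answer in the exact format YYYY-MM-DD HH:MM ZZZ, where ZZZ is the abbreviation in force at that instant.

2023-07-13 07:33 CFT

Query: 2023-07-13 10:48 UTC
Rule 1/4 (CFT, -03:15): 2022-12-07 14:54 UTC ≤ query < 2023-07-21 18:29 UTC
10·60 + 48 - 195 = 453 min
453 = 0·1440 + 453; 453 = 7·60 + 33 → 07:33, same day
→ 2023-07-13 07:33 CFT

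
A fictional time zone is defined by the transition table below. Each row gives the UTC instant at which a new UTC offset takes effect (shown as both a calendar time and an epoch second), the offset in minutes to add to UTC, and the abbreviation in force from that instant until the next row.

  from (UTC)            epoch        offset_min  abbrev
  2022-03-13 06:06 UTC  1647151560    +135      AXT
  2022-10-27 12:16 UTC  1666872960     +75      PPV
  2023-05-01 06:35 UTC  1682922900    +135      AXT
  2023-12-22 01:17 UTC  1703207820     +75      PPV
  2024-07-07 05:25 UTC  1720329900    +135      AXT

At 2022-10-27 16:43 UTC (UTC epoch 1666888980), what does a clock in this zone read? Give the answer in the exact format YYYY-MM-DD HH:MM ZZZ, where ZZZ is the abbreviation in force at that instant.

Query: 2022-10-27 16:43 UTC
Rule 2/5 (PPV, +01:15): 2022-10-27 12:16 UTC ≤ query < 2023-05-01 06:35 UTC
16·60 + 43 + 75 = 1078 min
1078 = 0·1440 + 1078; 1078 = 17·60 + 58 → 17:58, same day
→ 2022-10-27 17:58 PPV

2022-10-27 17:58 PPV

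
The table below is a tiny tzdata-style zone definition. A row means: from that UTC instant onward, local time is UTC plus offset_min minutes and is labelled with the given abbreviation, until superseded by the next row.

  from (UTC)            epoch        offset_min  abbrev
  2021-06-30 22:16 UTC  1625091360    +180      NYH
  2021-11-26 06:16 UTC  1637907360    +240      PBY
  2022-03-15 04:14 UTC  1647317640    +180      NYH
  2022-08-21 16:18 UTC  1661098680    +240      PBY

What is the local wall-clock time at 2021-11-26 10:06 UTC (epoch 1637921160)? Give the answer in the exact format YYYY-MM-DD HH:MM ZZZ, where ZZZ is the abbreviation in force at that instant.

2021-11-26 14:06 PBY

Query: 2021-11-26 10:06 UTC
Rule 2/4 (PBY, +04:00): 2021-11-26 06:16 UTC ≤ query < 2022-03-15 04:14 UTC
10·60 + 6 + 240 = 846 min
846 = 0·1440 + 846; 846 = 14·60 + 6 → 14:06, same day
→ 2021-11-26 14:06 PBY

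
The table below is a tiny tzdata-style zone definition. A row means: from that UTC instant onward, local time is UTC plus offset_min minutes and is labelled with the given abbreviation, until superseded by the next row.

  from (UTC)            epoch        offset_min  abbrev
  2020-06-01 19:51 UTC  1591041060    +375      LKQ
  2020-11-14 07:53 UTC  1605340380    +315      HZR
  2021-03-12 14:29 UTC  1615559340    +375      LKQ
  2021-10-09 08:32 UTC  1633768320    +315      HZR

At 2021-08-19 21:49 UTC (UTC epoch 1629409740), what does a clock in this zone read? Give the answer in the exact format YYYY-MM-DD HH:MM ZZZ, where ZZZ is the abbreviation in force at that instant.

2021-08-20 04:04 LKQ

Query: 2021-08-19 21:49 UTC
Rule 3/4 (LKQ, +06:15): 2021-03-12 14:29 UTC ≤ query < 2021-10-09 08:32 UTC
21·60 + 49 + 375 = 1684 min
1684 = 1·1440 + 244; 244 = 4·60 + 4 → 04:04, 2021-08-19 + 1 day = 2021-08-20
→ 2021-08-20 04:04 LKQ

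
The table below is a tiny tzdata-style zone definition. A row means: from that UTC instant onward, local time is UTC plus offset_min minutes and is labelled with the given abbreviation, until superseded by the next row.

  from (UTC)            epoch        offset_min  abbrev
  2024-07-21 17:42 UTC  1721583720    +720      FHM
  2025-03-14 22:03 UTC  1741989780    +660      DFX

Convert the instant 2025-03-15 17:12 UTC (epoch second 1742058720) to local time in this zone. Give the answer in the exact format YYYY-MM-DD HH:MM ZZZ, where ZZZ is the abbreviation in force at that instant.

2025-03-16 04:12 DFX

Query: 2025-03-15 17:12 UTC
Rule 2/2 (DFX, +11:00): 2025-03-14 22:03 UTC ≤ query < +∞
17·60 + 12 + 660 = 1692 min
1692 = 1·1440 + 252; 252 = 4·60 + 12 → 04:12, 2025-03-15 + 1 day = 2025-03-16
→ 2025-03-16 04:12 DFX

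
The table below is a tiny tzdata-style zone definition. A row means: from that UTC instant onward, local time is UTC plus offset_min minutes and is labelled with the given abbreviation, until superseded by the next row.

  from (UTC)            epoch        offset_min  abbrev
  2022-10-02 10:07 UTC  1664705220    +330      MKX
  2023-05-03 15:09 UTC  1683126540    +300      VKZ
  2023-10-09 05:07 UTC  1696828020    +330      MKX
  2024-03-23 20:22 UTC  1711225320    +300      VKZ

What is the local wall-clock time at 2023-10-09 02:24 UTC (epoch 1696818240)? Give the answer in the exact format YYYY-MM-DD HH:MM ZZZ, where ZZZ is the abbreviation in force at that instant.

2023-10-09 07:24 VKZ

Query: 2023-10-09 02:24 UTC
Rule 2/4 (VKZ, +05:00): 2023-05-03 15:09 UTC ≤ query < 2023-10-09 05:07 UTC
2·60 + 24 + 300 = 444 min
444 = 0·1440 + 444; 444 = 7·60 + 24 → 07:24, same day
→ 2023-10-09 07:24 VKZ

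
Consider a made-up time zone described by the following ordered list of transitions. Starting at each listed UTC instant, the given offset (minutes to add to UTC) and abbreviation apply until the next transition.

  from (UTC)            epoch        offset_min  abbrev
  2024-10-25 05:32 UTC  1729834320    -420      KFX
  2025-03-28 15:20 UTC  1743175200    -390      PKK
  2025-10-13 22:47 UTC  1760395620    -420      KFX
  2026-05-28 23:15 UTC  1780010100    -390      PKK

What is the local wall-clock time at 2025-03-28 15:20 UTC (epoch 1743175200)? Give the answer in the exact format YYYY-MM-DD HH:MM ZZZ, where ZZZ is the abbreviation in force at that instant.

Query: 2025-03-28 15:20 UTC
Rule 2/4 (PKK, -06:30): 2025-03-28 15:20 UTC ≤ query < 2025-10-13 22:47 UTC
15·60 + 20 - 390 = 530 min
530 = 0·1440 + 530; 530 = 8·60 + 50 → 08:50, same day
→ 2025-03-28 08:50 PKK

2025-03-28 08:50 PKK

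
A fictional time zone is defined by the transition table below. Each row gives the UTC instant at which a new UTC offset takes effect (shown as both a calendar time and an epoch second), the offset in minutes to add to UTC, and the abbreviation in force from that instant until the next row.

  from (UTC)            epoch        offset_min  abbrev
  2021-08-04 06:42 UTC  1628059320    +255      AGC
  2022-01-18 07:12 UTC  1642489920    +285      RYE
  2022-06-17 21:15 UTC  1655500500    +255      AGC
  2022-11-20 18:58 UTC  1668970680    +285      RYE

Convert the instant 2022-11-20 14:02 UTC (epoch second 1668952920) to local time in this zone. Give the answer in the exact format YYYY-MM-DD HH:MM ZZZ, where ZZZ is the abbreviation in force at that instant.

2022-11-20 18:17 AGC

Query: 2022-11-20 14:02 UTC
Rule 3/4 (AGC, +04:15): 2022-06-17 21:15 UTC ≤ query < 2022-11-20 18:58 UTC
14·60 + 2 + 255 = 1097 min
1097 = 0·1440 + 1097; 1097 = 18·60 + 17 → 18:17, same day
→ 2022-11-20 18:17 AGC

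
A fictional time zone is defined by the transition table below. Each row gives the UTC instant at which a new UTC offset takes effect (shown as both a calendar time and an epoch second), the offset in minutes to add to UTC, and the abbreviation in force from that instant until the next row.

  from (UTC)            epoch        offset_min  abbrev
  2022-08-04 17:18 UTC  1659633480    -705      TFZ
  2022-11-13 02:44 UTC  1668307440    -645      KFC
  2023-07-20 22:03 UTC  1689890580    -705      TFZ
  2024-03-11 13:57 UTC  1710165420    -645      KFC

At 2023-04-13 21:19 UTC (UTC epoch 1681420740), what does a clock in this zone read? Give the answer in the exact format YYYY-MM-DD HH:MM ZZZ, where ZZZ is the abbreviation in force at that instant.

2023-04-13 10:34 KFC

Query: 2023-04-13 21:19 UTC
Rule 2/4 (KFC, -10:45): 2022-11-13 02:44 UTC ≤ query < 2023-07-20 22:03 UTC
21·60 + 19 - 645 = 634 min
634 = 0·1440 + 634; 634 = 10·60 + 34 → 10:34, same day
→ 2023-04-13 10:34 KFC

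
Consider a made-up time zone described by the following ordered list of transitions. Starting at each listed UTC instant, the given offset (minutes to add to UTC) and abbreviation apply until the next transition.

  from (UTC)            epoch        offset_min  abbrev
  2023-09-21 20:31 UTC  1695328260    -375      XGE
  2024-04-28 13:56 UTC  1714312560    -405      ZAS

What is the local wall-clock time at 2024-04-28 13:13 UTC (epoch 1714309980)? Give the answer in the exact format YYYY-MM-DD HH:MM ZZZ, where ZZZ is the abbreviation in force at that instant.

Query: 2024-04-28 13:13 UTC
Rule 1/2 (XGE, -06:15): 2023-09-21 20:31 UTC ≤ query < 2024-04-28 13:56 UTC
13·60 + 13 - 375 = 418 min
418 = 0·1440 + 418; 418 = 6·60 + 58 → 06:58, same day
→ 2024-04-28 06:58 XGE

2024-04-28 06:58 XGE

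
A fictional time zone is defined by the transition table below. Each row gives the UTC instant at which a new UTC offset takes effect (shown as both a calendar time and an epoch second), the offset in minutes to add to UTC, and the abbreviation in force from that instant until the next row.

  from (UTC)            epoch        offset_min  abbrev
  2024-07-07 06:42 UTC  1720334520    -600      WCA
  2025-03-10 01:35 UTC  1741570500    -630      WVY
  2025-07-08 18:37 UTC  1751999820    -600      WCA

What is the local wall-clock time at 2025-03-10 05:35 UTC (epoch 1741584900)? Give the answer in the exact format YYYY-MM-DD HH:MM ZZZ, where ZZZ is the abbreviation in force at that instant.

2025-03-09 19:05 WVY

Query: 2025-03-10 05:35 UTC
Rule 2/3 (WVY, -10:30): 2025-03-10 01:35 UTC ≤ query < 2025-07-08 18:37 UTC
5·60 + 35 - 630 = -295 min
-295 = -1·1440 + 1145; 1145 = 19·60 + 5 → 19:05, 2025-03-10 - 1 day = 2025-03-09
→ 2025-03-09 19:05 WVY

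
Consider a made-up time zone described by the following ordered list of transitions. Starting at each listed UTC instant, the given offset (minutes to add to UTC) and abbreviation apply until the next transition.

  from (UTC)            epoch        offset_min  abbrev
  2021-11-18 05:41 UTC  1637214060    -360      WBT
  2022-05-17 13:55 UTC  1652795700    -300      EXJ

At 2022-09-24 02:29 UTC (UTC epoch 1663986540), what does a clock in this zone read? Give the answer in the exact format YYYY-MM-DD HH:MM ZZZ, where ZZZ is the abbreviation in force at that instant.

Query: 2022-09-24 02:29 UTC
Rule 2/2 (EXJ, -05:00): 2022-05-17 13:55 UTC ≤ query < +∞
2·60 + 29 - 300 = -151 min
-151 = -1·1440 + 1289; 1289 = 21·60 + 29 → 21:29, 2022-09-24 - 1 day = 2022-09-23
→ 2022-09-23 21:29 EXJ

2022-09-23 21:29 EXJ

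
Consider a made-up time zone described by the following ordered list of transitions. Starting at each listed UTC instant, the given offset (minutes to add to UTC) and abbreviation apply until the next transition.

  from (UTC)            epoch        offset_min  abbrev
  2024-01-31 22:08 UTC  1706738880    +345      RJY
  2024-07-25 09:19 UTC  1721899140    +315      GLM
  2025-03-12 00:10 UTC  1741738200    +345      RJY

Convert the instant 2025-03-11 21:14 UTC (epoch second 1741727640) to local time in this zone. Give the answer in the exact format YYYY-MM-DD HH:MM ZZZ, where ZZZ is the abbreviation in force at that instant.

Query: 2025-03-11 21:14 UTC
Rule 2/3 (GLM, +05:15): 2024-07-25 09:19 UTC ≤ query < 2025-03-12 00:10 UTC
21·60 + 14 + 315 = 1589 min
1589 = 1·1440 + 149; 149 = 2·60 + 29 → 02:29, 2025-03-11 + 1 day = 2025-03-12
→ 2025-03-12 02:29 GLM

2025-03-12 02:29 GLM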